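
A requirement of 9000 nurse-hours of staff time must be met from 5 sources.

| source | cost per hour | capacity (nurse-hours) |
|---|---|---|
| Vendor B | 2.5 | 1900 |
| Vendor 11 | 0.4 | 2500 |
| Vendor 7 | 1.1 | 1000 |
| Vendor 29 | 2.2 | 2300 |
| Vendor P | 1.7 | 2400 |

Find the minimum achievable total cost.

Cheapest first:
Vendor 11 (0.4): use full 2500 — 6500 nurse-hours to go.
Vendor 7 at 1.1: take all 1000 nurse-hours — 5500 still needed.
Vendor P at 1.7: take all 2400 nurse-hours — 3100 still needed.
Vendor 29 at 2.2: take all 2300 nurse-hours — 800 still needed.
Vendor B (2.5): take the remaining 800 — done.
Cost = 2500×0.4 + 1000×1.1 + 2400×1.7 + 2300×2.2 + 800×2.5 = 13240.

13240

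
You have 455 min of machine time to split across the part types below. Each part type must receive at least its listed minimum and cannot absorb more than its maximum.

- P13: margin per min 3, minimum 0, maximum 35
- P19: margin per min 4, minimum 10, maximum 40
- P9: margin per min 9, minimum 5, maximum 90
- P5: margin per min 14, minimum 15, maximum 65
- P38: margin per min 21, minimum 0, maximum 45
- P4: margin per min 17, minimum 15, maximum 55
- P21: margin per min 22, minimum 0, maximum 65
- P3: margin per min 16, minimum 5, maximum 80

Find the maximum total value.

Meeting every minimum uses 0+10+5+15+0+15+0+5 = 50 min, leaving 405.
Rank by margin per min: P21 22 > P38 21 > P4 17 > P3 16 > P5 14 > P9 9 > P19 4 > P13 3.
Give P21 65 more to hit its cap of 65 — 340 left.
P38: +45 to 45 (cap) — 295 left.
Give P4 40 more to hit its cap of 55 — 255 left.
Give P3 75 more to hit its cap of 80 — 180 left.
P5 takes 50 more to reach its cap of 65 — 130 left.
Give P9 85 more to hit its cap of 90 — 45 left.
Give P19 30 more to hit its cap of 40 — 15 left.
Only 15 left; P13 takes them to reach 15.
Total = 3×15 + 4×40 + 9×90 + 14×65 + 21×45 + 17×55 + 22×65 + 16×80 = 6515.

6515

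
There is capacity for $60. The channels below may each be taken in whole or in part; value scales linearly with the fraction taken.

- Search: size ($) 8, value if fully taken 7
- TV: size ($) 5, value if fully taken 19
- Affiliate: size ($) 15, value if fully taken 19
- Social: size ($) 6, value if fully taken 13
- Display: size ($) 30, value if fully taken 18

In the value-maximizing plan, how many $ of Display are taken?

26

Sort by value density: TV 19/5≈3.8, Social 13/6≈2.17, Affiliate 19/15≈1.27, Search 7/8≈0.875, Display 18/30≈0.6.
All 5 $ of TV fit (value 19) — 55 remain.
Take all of Social (6 $, value 13) — 49 $ left.
Affiliate: take in full, 15 $ for value 19 — 34 left.
All 8 $ of Search fit (value 7) — 26 remain.
26 $ left: a 26/30 share of Display gives 18×26/30 = 15.6.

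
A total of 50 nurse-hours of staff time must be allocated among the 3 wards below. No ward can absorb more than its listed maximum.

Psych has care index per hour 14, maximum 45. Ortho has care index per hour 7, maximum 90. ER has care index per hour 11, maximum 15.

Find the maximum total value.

685

Order the wards by care index per hour: Psych 14 > ER 11 > Ortho 7.
Give Psych 45 to hit its cap of 45 → 5 left.
ER has room for 15 but only 5 remain, so it gets 5.
Total = 14×45 + 11×5 = 685.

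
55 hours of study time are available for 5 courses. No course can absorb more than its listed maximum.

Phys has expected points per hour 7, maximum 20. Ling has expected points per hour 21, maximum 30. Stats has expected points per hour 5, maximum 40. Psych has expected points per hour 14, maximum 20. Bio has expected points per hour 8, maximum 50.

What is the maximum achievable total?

950

Highest expected points per hour first: Ling 21 > Psych 14 > Bio 8 > Phys 7 > Stats 5.
Ling takes 30 to reach its cap of 30 — 25 left.
Psych: +20 to 20 (cap) — 5 left.
Bio: +5 (room for 50) → 5. Pool exhausted.
Total = 21×30 + 14×20 + 8×5 = 950.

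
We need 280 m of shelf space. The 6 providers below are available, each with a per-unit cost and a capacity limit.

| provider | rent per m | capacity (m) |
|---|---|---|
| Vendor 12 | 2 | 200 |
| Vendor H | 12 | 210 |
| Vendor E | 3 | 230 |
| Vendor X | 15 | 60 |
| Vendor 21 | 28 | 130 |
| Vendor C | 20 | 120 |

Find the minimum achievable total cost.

Cheapest first:
Take 200 from Vendor 12 at 2 ; need 80 more.
Take 80 from Vendor E at 3 to finish.
Vendor H, Vendor X, Vendor C, Vendor 21: unused.
Cost = 200×2 + 80×3 = 640.

640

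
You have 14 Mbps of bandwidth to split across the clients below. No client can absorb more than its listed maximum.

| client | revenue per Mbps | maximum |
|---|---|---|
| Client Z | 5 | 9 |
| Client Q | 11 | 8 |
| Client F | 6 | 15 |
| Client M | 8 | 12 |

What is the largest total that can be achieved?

136

Order the clients by revenue per Mbps: Client Q 11 > Client M 8 > Client F 6 > Client Z 5.
Give Client Q 8 to hit its cap of 8 → 6 left.
Client M: +6 (room for 12) → 6. Pool exhausted.
Total = 11×8 + 8×6 = 136.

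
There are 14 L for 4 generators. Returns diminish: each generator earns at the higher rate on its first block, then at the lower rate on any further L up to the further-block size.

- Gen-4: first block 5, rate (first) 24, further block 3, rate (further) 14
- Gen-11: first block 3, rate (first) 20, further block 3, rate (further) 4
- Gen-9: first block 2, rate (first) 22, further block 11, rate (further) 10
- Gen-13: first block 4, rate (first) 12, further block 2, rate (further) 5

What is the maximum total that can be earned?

Order all 8 blocks by rate: Gen-4/T1 24 > Gen-9/T1 22 > Gen-11/T1 20 > Gen-4/T2 14 > Gen-13/T1 12 > Gen-9/T2 10 > Gen-13/T2 5 > Gen-11/T2 4.
Gen-4 T1 at 24: fill all 5 → 9 left.
Gen-9/T1 (22): +2 → 7 left.
Fill Gen-11 T1 block (3 at 20) → 4 left.
Fill Gen-4 T2 block (3 at 14) → 1 left.
Gen-13 T1 at 12: only 1 left, fill 1.
Total = 24×5 + 22×2 + 20×3 + 14×3 + 12×1 = 278.

278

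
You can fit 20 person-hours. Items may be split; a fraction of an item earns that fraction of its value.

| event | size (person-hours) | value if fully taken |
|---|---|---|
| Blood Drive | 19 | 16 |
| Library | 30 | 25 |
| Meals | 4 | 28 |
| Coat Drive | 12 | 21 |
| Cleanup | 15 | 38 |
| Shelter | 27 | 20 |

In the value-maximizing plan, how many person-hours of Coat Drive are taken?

1

Rank by value-to-size ratio: Meals 28/4≈7, Cleanup 38/15≈2.53, Coat Drive 21/12≈1.75, Blood Drive 16/19≈0.842, Library 25/30≈0.833, Shelter 20/27≈0.741.
Take all of Meals (4 person-hours, value 28) — 16 person-hours left.
Take all of Cleanup (15 person-hours, value 38) — 1 person-hours left.
Only 1 person-hours remain; take 1/12 of Coat Drive for value 21×1/12 = 1.75.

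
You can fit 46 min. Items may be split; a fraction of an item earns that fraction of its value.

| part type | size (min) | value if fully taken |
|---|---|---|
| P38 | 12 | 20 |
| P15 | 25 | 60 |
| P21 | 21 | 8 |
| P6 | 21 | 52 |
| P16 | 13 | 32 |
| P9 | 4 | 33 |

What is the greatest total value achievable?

Sort by value density: P9 33/4≈8.25, P6 52/21≈2.48, P16 32/13≈2.46, P15 60/25≈2.4, P38 20/12≈1.67, P21 8/21≈0.381.
All 4 min of P9 fit (value 33) — 42 remain.
All 21 min of P6 fit (value 52) — 21 remain.
P16: take in full, 13 min for value 32 — 8 left.
Only 8 min remain; take 8/25 of P15 for value 60×8/25 = 19.2.
Total value = 136.2.

136.2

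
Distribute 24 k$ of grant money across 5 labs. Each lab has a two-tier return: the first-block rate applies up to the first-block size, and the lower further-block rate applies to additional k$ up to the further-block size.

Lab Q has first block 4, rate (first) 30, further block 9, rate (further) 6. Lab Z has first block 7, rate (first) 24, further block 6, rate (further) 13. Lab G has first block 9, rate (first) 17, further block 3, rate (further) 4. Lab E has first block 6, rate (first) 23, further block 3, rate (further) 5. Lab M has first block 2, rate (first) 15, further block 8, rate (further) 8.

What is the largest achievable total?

545

Rank every tier by rate: Lab Q/first 30 > Lab Z/first 24 > Lab E/first 23 > Lab G/first 17 > Lab M/first 15 > Lab Z/second 13 > Lab M/second 8 > Lab Q/second 6 > Lab E/second 5 > Lab G/second 4.
Fill Lab Q first block (4 at 30) — 20 left.
Fill Lab Z first block (7 at 24) — 13 left.
Fill Lab E first block (6 at 23) — 7 left.
Lab G first at 17: only 7 left, fill 7.
Total = 30×4 + 24×7 + 23×6 + 17×7 = 545.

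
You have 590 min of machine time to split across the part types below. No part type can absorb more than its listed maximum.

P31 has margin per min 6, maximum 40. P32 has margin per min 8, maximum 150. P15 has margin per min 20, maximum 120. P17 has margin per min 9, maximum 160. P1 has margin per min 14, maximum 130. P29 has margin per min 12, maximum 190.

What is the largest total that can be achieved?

Order the part types by margin per min: P15 20 > P1 14 > P29 12 > P17 9 > P32 8 > P31 6.
Give P15 120 to hit its cap of 120 ; 470 left.
P1 takes 130 to reach its cap of 130 ; 340 left.
Give P29 190 to hit its cap of 190 ; 150 left.
Only 150 left; P17 takes them to reach 150.
Total = 20×120 + 9×150 + 14×130 + 12×190 = 7850.

7850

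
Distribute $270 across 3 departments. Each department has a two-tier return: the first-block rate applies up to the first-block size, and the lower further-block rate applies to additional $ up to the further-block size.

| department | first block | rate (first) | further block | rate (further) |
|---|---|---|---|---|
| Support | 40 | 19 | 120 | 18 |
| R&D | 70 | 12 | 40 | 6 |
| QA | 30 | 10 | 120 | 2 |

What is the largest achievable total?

Rank every tier by rate: Support/T1 19 > Support/T2 18 > R&D/T1 12 > QA/T1 10 > R&D/T2 6 > QA/T2 2.
Support T1 at 19: fill all 40 — 230 left.
Fill Support T2 block (120 at 18) — 110 left.
R&D T1 at 12: fill all 70 — 40 left.
Fill QA T1 block (30 at 10) — 10 left.
R&D T2 at 6: only 10 left, fill 10.
Total = 19×40 + 18×120 + 12×70 + 10×30 + 6×10 = 4120.

4120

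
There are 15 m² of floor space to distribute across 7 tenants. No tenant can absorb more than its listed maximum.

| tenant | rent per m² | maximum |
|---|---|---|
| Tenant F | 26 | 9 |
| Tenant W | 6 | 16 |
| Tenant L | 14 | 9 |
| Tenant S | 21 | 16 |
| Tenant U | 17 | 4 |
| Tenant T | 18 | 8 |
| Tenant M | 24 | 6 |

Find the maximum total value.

378

Rank by rent per m²: Tenant F 26 > Tenant M 24 > Tenant S 21 > Tenant T 18 > Tenant U 17 > Tenant L 14 > Tenant W 6.
Tenant F: +9 to 9 (cap) → 6 left.
Give Tenant M 6 to hit its cap of 6 → 0 left.
Total = 26×9 + 24×6 = 378.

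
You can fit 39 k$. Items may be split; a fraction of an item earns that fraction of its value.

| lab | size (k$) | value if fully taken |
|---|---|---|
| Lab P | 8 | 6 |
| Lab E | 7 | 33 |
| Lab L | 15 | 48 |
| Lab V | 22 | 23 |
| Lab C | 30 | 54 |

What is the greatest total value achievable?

Rank by value-to-size ratio: Lab E 33/7≈4.71, Lab L 48/15≈3.2, Lab C 54/30≈1.8, Lab V 23/22≈1.05, Lab P 6/8≈0.75.
Lab E: take in full, 7 k$ for value 33 → 32 left.
Take all of Lab L (15 k$, value 48) → 17 k$ left.
Fill the last 17 k$ with part of Lab C: 17/30 of it earns 30.6.
Total value = 111.6.

111.6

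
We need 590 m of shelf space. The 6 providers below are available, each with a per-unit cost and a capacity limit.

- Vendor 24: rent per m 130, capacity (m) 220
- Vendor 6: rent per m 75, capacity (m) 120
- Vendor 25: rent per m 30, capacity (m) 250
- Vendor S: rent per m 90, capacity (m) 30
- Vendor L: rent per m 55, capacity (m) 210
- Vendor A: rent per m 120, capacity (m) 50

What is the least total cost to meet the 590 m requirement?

Cheapest first:
Take 250 from Vendor 25 at 30 ; need 340 more.
Vendor L (55): use full 210 ; 130 m to go.
Vendor 6 at 75: take all 120 m ; 10 still needed.
Take 10 from Vendor S at 90 to finish.
Vendor A, Vendor 24: unused.
Cost = 250×30 + 210×55 + 120×75 + 10×90 = 28950.

28950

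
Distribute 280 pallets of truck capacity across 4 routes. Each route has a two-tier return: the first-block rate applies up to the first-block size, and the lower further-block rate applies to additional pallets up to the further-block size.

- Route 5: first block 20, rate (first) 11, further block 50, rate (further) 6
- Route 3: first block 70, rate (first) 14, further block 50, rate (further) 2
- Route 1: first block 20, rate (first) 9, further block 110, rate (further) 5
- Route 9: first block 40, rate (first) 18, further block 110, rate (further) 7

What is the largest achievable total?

2990

Rank every tier by rate: Route 9/first 18 > Route 3/first 14 > Route 5/first 11 > Route 1/first 9 > Route 9/second 7 > Route 5/second 6 > Route 1/second 5 > Route 3/second 2.
Route 9 first at 18: fill all 40 → 240 left.
Fill Route 3 first block (70 at 14) → 170 left.
Route 5/first (11): +20 → 150 left.
Route 1/first (9): +20 → 130 left.
Fill Route 9 second block (110 at 7) → 20 left.
Route 5 second at 6: only 20 left, fill 20.
Total = 18×40 + 14×70 + 11×20 + 9×20 + 7×110 + 6×20 = 2990.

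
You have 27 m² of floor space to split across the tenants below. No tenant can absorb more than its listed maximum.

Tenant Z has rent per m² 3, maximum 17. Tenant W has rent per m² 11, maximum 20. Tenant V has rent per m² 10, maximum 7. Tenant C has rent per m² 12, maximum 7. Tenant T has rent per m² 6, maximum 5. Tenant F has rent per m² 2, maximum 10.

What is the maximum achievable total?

304

Order the tenants by rent per m²: Tenant C 12 > Tenant W 11 > Tenant V 10 > Tenant T 6 > Tenant Z 3 > Tenant F 2.
Give Tenant C 7 to hit its cap of 7 → 20 left.
Tenant W: +20 to 20 (cap) → 0 left.
Total = 11×20 + 12×7 = 304.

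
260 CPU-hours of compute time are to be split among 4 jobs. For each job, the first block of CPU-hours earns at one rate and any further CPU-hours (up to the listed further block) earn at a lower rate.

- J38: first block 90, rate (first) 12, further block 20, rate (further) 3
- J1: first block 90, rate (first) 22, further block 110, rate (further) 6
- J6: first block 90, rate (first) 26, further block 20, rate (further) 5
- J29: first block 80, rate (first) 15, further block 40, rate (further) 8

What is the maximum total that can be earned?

5520

Order all 8 blocks by rate: J6/tier1 26 > J1/tier1 22 > J29/tier1 15 > J38/tier1 12 > J29/tier2 8 > J1/tier2 6 > J6/tier2 5 > J38/tier2 3.
J6/tier1 (26): +90 → 170 left.
J1/tier1 (22): +90 → 80 left.
J29 tier1 at 15: fill all 80 → 0 left.
Total = 26×90 + 22×90 + 15×80 = 5520.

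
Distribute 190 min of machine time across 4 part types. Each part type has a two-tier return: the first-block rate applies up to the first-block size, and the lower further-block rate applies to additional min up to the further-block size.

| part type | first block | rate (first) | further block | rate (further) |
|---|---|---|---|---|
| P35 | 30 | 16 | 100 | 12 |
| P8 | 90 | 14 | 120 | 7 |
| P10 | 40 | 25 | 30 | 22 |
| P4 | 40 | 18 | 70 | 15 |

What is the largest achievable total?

Treat each block as its own option and order by rate: P10/tier1 25 > P10/tier2 22 > P4/tier1 18 > P35/tier1 16 > P4/tier2 15 > P8/tier1 14 > P35/tier2 12 > P8/tier2 7.
P10/tier1 (25): +40 ; 150 left.
P10/tier2 (22): +30 ; 120 left.
P4 tier1 at 18: fill all 40 ; 80 left.
Fill P35 tier1 block (30 at 16) ; 50 left.
P4/tier2: +50 of 70 at 15; pool empty.
Total = 25×40 + 22×30 + 18×40 + 16×30 + 15×50 = 3610.

3610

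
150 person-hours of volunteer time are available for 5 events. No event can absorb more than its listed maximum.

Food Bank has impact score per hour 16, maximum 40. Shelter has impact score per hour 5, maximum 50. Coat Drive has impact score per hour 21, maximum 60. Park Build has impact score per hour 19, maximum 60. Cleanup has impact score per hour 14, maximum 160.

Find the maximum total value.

2880

Rank by impact score per hour: Coat Drive 21 > Park Build 19 > Food Bank 16 > Cleanup 14 > Shelter 5.
Coat Drive takes 60 to reach its cap of 60 → 90 left.
Give Park Build 60 to hit its cap of 60 → 30 left.
Food Bank has room for 40 but only 30 remain, so it gets 30.
Total = 16×30 + 21×60 + 19×60 = 2880.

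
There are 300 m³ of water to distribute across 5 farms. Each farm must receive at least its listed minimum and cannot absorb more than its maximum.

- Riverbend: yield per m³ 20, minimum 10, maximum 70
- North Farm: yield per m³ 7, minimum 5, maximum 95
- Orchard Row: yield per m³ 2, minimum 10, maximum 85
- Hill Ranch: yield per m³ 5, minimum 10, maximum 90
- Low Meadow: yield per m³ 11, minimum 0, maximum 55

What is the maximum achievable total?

3040

Meeting every minimum uses 10+5+10+10+0 = 35 m³, leaving 265.
Highest yield per m³ first: Riverbend 20 > Low Meadow 11 > North Farm 7 > Hill Ranch 5 > Orchard Row 2.
Riverbend takes 60 more to reach its cap of 70 → 205 left.
Give Low Meadow 55 more to hit its cap of 55 → 150 left.
North Farm: +90 to 95 (cap) → 60 left.
Only 60 left; Hill Ranch takes them to reach 70.
Total = 20×70 + 7×95 + 2×10 + 5×70 + 11×55 = 3040.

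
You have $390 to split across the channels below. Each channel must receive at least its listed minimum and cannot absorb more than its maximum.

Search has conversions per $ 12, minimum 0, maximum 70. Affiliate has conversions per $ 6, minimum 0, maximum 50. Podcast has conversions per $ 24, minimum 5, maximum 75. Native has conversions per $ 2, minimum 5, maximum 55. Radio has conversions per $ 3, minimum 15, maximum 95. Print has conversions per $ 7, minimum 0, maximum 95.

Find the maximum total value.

3900

Meeting every minimum uses 0+0+5+5+15+0 = 25 $, leaving 365.
Rank by conversions per $: Podcast 24 > Search 12 > Print 7 > Affiliate 6 > Radio 3 > Native 2.
Podcast: +70 to 75 (cap) — 295 left.
Search: +70 to 70 (cap) — 225 left.
Give Print 95 more to hit its cap of 95 — 130 left.
Affiliate takes 50 more to reach its cap of 50 — 80 left.
Radio takes 80 more to reach its cap of 95 — 0 left.
Total = 12×70 + 6×50 + 24×75 + 2×5 + 3×95 + 7×95 = 3900.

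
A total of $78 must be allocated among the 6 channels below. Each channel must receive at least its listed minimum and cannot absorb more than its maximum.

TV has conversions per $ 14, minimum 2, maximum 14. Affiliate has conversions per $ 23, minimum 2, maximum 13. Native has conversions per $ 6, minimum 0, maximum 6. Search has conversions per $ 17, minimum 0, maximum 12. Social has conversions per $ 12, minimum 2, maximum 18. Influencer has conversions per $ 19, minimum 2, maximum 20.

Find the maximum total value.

Meeting every minimum uses 2+2+0+0+2+2 = 8 $, leaving 70.
Highest conversions per $ first: Affiliate 23 > Influencer 19 > Search 17 > TV 14 > Social 12 > Native 6.
Affiliate: +11 to 13 (cap) — 59 left.
Influencer: +18 to 20 (cap) — 41 left.
Search takes 12 more to reach its cap of 12 — 29 left.
TV: +12 to 14 (cap) — 17 left.
Social takes 16 more to reach its cap of 18 — 1 left.
Only 1 left; Native takes them to reach 1.
Total = 14×14 + 23×13 + 6×1 + 17×12 + 12×18 + 19×20 = 1301.

1301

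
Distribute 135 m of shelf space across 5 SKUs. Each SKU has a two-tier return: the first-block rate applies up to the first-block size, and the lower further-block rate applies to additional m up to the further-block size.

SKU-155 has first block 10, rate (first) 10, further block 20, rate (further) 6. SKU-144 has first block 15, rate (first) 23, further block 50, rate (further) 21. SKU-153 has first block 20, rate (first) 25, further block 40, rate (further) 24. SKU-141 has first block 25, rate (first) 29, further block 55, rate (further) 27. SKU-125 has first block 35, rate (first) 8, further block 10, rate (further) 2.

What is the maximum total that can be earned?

3550

Rank every tier by rate: SKU-141/tier1 29 > SKU-141/tier2 27 > SKU-153/tier1 25 > SKU-153/tier2 24 > SKU-144/tier1 23 > SKU-144/tier2 21 > SKU-155/tier1 10 > SKU-125/tier1 8 > SKU-155/tier2 6 > SKU-125/tier2 2.
SKU-141 tier1 at 29: fill all 25 — 110 left.
SKU-141 tier2 at 27: fill all 55 — 55 left.
SKU-153/tier1 (25): +20 — 35 left.
35 remain; put them into SKU-153 tier2 at 24.
Total = 29×25 + 27×55 + 25×20 + 24×35 = 3550.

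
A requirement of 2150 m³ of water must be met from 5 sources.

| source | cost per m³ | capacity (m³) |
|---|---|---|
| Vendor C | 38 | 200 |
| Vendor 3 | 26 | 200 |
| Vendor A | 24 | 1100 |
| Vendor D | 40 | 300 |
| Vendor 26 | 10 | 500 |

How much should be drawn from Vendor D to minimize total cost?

Use sources in increasing cost order.
Vendor 26 at 10: take all 500 m³ — 1650 still needed.
Vendor A at 24: take all 1100 m³ — 550 still needed.
Vendor 3 at 26: take all 200 m³ — 350 still needed.
Take 200 from Vendor C at 38 — need 150 more.
Take 150 from Vendor D at 40 to finish.

150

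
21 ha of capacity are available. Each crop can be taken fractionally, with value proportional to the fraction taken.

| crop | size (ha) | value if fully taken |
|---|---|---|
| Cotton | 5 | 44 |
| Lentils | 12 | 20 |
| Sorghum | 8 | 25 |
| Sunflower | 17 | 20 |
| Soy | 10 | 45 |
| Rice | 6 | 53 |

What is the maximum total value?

142

Best value per unit of size first: Rice 53/6≈8.83, Cotton 44/5≈8.8, Soy 45/10≈4.5, Sorghum 25/8≈3.12, Lentils 20/12≈1.67, Sunflower 20/17≈1.18.
All 6 ha of Rice fit (value 53) — 15 remain.
All 5 ha of Cotton fit (value 44) — 10 remain.
Take all of Soy (10 ha, value 45) — 0 ha left.
Total value = 142.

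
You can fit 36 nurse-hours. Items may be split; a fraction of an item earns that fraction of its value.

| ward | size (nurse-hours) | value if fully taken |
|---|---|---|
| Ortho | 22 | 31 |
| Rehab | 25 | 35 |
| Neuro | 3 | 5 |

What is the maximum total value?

51.4

Rank by value-to-size ratio: Neuro 5/3≈1.67, Ortho 31/22≈1.41, Rehab 35/25≈1.4.
All 3 nurse-hours of Neuro fit (value 5) ; 33 remain.
Ortho: take in full, 22 nurse-hours for value 31 ; 11 left.
Fill the last 11 nurse-hours with part of Rehab: 11/25 of it earns 15.4.
Total value = 51.4.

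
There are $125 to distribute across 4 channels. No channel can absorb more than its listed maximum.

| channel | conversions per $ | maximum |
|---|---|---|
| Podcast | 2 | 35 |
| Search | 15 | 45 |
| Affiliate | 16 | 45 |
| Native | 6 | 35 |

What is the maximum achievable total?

Highest conversions per $ first: Affiliate 16 > Search 15 > Native 6 > Podcast 2.
Affiliate: +45 to 45 (cap) — 80 left.
Search: +45 to 45 (cap) — 35 left.
Native takes 35 to reach its cap of 35 — 0 left.
Total = 15×45 + 16×45 + 6×35 = 1605.

1605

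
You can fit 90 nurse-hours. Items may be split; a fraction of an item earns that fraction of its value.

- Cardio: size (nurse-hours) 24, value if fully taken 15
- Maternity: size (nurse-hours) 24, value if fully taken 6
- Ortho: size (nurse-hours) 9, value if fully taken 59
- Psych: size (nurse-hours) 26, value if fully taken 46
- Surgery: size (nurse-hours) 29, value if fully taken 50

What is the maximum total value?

170.5

Best value per unit of size first: Ortho 59/9≈6.56, Psych 46/26≈1.77, Surgery 50/29≈1.72, Cardio 15/24≈0.625, Maternity 6/24≈0.25.
Take all of Ortho (9 nurse-hours, value 59) → 81 nurse-hours left.
All 26 nurse-hours of Psych fit (value 46) → 55 remain.
Take all of Surgery (29 nurse-hours, value 50) → 26 nurse-hours left.
Cardio: take in full, 24 nurse-hours for value 15 → 2 left.
Only 2 nurse-hours remain; take 2/24 of Maternity for value 6×2/24 = 0.5.
Total value = 170.5.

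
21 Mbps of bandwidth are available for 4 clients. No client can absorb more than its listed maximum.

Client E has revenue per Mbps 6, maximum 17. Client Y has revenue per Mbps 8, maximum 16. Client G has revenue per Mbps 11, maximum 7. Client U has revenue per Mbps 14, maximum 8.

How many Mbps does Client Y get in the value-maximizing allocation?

6

Order the clients by revenue per Mbps: Client U 14 > Client G 11 > Client Y 8 > Client E 6.
Give Client U 8 to hit its cap of 8 ; 13 left.
Client G: +7 to 7 (cap) ; 6 left.
Client Y: +6 (room for 16) → 6. Pool exhausted.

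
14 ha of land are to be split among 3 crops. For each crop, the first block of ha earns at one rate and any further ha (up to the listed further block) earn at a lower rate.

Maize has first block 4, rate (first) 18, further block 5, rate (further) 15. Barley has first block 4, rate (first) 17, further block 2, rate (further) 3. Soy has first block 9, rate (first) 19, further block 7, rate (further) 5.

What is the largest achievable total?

Rank every tier by rate: Soy/first 19 > Maize/first 18 > Barley/first 17 > Maize/second 15 > Soy/second 5 > Barley/second 3.
Soy/first (19): +9 → 5 left.
Maize first at 18: fill all 4 → 1 left.
1 remain; put them into Barley first at 17.
Total = 19×9 + 18×4 + 17×1 = 260.

260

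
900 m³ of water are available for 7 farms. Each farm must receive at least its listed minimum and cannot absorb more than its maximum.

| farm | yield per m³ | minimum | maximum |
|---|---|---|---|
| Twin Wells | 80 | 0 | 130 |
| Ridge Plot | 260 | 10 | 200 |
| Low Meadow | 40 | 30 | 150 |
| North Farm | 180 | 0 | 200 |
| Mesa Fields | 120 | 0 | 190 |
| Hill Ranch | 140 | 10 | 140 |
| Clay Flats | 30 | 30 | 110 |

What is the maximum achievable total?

Meeting every minimum uses 0+10+30+0+0+10+30 = 80 m³, leaving 820.
Order the farms by yield per m³: Ridge Plot 260 > North Farm 180 > Hill Ranch 140 > Mesa Fields 120 > Twin Wells 80 > Low Meadow 40 > Clay Flats 30.
Ridge Plot takes 190 more to reach its cap of 200 ; 630 left.
North Farm: +200 to 200 (cap) ; 430 left.
Hill Ranch: +130 to 140 (cap) ; 300 left.
Give Mesa Fields 190 more to hit its cap of 190 ; 110 left.
Only 110 left; Twin Wells takes them to reach 110.
Total = 80×110 + 260×200 + 40×30 + 180×200 + 120×190 + 140×140 + 30×30 = 141300.

141300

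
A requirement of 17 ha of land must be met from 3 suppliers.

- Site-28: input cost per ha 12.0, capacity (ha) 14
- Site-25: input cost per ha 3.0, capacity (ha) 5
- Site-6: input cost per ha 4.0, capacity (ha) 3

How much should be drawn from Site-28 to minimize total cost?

Fill from the cheapest supplier first.
Site-25 at 3.0: take all 5 ha ; 12 still needed.
Take 3 from Site-6 at 4.0 ; need 9 more.
Site-28 (12.0): take the remaining 9 ; done.

9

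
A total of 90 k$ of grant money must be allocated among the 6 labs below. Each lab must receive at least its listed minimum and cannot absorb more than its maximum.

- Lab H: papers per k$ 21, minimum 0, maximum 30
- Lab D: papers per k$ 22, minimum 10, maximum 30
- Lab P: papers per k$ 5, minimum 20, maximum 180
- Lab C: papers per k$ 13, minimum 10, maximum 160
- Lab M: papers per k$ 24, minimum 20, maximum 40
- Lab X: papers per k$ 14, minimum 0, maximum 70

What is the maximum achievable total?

Meeting every minimum uses 0+10+20+10+20+0 = 60 k$, leaving 30.
Order the labs by papers per k$: Lab M 24 > Lab D 22 > Lab H 21 > Lab X 14 > Lab C 13 > Lab P 5.
Lab M takes 20 more to reach its cap of 40 → 10 left.
Only 10 left; Lab D takes them to reach 20.
Total = 22×20 + 5×20 + 13×10 + 24×40 = 1630.

1630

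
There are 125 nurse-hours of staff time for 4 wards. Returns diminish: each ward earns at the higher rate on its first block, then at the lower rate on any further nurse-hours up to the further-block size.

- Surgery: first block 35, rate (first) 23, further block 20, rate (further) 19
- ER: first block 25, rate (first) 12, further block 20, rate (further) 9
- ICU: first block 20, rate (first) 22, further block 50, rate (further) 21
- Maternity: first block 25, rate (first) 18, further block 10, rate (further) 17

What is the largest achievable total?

2675

Rank every tier by rate: Surgery/tier1 23 > ICU/tier1 22 > ICU/tier2 21 > Surgery/tier2 19 > Maternity/tier1 18 > Maternity/tier2 17 > ER/tier1 12 > ER/tier2 9.
Surgery tier1 at 23: fill all 35 → 90 left.
ICU tier1 at 22: fill all 20 → 70 left.
Fill ICU tier2 block (50 at 21) → 20 left.
Surgery tier2 at 19: fill all 20 → 0 left.
Total = 23×35 + 22×20 + 21×50 + 19×20 = 2675.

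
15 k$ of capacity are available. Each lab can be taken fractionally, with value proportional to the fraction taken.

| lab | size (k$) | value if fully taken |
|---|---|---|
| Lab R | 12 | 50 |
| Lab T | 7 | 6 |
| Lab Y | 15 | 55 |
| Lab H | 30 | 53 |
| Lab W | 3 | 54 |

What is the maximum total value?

104

Best value per unit of size first: Lab W 54/3≈18, Lab R 50/12≈4.17, Lab Y 55/15≈3.67, Lab H 53/30≈1.77, Lab T 6/7≈0.857.
Take all of Lab W (3 k$, value 54) ; 12 k$ left.
Lab R: take in full, 12 k$ for value 50 ; 0 left.
Total value = 104.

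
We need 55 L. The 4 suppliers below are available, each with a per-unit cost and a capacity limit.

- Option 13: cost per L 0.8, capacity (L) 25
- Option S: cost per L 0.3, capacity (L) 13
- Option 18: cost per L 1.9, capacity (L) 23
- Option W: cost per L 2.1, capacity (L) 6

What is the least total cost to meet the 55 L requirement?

Cheapest first:
Take 13 from Option S at 0.3 → need 42 more.
Option 13 at 0.8: take all 25 L → 17 still needed.
Option 18 (1.9): take the remaining 17 → done.
Option W: unused.
Cost = 13×0.3 + 25×0.8 + 17×1.9 = 56.2.

56.2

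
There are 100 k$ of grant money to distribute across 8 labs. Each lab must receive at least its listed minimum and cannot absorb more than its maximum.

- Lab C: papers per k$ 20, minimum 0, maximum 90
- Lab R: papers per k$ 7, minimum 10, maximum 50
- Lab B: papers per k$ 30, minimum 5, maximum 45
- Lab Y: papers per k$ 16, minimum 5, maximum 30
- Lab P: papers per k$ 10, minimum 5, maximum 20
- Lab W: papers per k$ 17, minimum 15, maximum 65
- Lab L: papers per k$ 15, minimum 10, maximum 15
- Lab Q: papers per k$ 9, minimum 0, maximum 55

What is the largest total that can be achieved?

Meeting every minimum uses 0+10+5+5+5+15+10+0 = 50 k$, leaving 50.
Rank by papers per k$: Lab B 30 > Lab C 20 > Lab W 17 > Lab Y 16 > Lab L 15 > Lab P 10 > Lab Q 9 > Lab R 7.
Lab B takes 40 more to reach its cap of 45 — 10 left.
Lab C: +10 (room for 90) → 10. Pool exhausted.
Total = 20×10 + 7×10 + 30×45 + 16×5 + 10×5 + 17×15 + 15×10 = 2155.

2155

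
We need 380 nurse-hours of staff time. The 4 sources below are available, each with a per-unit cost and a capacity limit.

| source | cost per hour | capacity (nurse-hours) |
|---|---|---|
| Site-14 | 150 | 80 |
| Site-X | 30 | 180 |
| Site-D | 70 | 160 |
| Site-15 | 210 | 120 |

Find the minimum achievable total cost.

22600

Use sources in increasing cost order.
Site-X at 30: take all 180 nurse-hours ; 200 still needed.
Site-D (70): use full 160 ; 40 nurse-hours to go.
Take 40 from Site-14 at 150 to finish.
Site-15: unused.
Cost = 180×30 + 160×70 + 40×150 = 22600.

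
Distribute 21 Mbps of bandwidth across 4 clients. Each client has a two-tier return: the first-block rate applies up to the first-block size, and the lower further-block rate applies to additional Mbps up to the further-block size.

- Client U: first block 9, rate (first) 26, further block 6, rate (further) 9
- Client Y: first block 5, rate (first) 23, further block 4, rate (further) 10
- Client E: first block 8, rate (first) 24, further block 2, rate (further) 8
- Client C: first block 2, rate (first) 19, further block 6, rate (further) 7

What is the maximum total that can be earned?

518

Rank every tier by rate: Client U/tier1 26 > Client E/tier1 24 > Client Y/tier1 23 > Client C/tier1 19 > Client Y/tier2 10 > Client U/tier2 9 > Client E/tier2 8 > Client C/tier2 7.
Client U/tier1 (26): +9 → 12 left.
Client E tier1 at 24: fill all 8 → 4 left.
Client Y tier1 at 23: only 4 left, fill 4.
Total = 26×9 + 24×8 + 23×4 = 518.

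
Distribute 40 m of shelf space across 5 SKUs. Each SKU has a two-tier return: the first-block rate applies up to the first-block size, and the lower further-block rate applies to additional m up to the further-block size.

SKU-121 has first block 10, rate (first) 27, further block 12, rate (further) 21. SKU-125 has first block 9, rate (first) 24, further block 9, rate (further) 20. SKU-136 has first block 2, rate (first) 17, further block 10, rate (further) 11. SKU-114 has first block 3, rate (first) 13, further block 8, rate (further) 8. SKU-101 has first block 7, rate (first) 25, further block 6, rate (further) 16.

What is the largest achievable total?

953

Rank every tier by rate: SKU-121/tier1 27 > SKU-101/tier1 25 > SKU-125/tier1 24 > SKU-121/tier2 21 > SKU-125/tier2 20 > SKU-136/tier1 17 > SKU-101/tier2 16 > SKU-114/tier1 13 > SKU-136/tier2 11 > SKU-114/tier2 8.
SKU-121/tier1 (27): +10 — 30 left.
Fill SKU-101 tier1 block (7 at 25) — 23 left.
SKU-125/tier1 (24): +9 — 14 left.
SKU-121 tier2 at 21: fill all 12 — 2 left.
2 remain; put them into SKU-125 tier2 at 20.
Total = 27×10 + 25×7 + 24×9 + 21×12 + 20×2 = 953.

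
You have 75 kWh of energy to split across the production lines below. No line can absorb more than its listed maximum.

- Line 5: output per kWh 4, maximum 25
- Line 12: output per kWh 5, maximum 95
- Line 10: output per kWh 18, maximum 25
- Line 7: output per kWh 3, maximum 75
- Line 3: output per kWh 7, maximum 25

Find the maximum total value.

750

Rank by output per kWh: Line 10 18 > Line 3 7 > Line 12 5 > Line 5 4 > Line 7 3.
Give Line 10 25 to hit its cap of 25 ; 50 left.
Line 3 takes 25 to reach its cap of 25 ; 25 left.
Line 12 has room for 95 but only 25 remain, so it gets 25.
Total = 5×25 + 18×25 + 7×25 = 750.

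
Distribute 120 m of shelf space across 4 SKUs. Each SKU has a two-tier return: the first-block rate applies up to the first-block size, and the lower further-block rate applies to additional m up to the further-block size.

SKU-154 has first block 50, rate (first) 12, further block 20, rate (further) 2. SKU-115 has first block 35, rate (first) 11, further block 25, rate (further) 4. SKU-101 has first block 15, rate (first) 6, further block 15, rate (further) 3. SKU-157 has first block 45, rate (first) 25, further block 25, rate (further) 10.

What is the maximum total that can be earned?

2000

Treat each block as its own option and order by rate: SKU-157/T1 25 > SKU-154/T1 12 > SKU-115/T1 11 > SKU-157/T2 10 > SKU-101/T1 6 > SKU-115/T2 4 > SKU-101/T2 3 > SKU-154/T2 2.
SKU-157 T1 at 25: fill all 45 → 75 left.
SKU-154/T1 (12): +50 → 25 left.
SKU-115 T1 at 11: only 25 left, fill 25.
Total = 25×45 + 12×50 + 11×25 = 2000.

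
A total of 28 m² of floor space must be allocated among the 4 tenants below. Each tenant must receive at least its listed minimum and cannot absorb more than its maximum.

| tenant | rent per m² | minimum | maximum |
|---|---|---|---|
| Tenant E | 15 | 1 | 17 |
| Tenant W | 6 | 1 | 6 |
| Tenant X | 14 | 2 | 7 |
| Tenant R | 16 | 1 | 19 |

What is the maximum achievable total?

428

Meeting every minimum uses 1+1+2+1 = 5 m², leaving 23.
Rank by rent per m²: Tenant R 16 > Tenant E 15 > Tenant X 14 > Tenant W 6.
Tenant R takes 18 more to reach its cap of 19 — 5 left.
Tenant E: +5 (room for 16) → 6. Pool exhausted.
Total = 15×6 + 6×1 + 14×2 + 16×19 = 428.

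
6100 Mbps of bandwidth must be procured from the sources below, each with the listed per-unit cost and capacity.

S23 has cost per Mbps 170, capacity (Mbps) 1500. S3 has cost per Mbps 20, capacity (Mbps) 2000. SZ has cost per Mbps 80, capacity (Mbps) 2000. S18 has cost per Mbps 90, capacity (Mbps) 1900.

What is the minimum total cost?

405000

Fill from the cheapest source first.
S3 at 20: take all 2000 Mbps ; 4100 still needed.
Take 2000 from SZ at 80 ; need 2100 more.
S18 (90): use full 1900 ; 200 Mbps to go.
S23 (170): take the remaining 200 ; done.
Cost = 2000×20 + 2000×80 + 1900×90 + 200×170 = 405000.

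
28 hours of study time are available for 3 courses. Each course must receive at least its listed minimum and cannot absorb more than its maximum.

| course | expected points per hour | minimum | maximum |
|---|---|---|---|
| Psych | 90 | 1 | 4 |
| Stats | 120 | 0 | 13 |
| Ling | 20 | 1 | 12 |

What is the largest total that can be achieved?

2140

Meeting every minimum uses 1+0+1 = 2 hours, leaving 26.
Order the courses by expected points per hour: Stats 120 > Psych 90 > Ling 20.
Give Stats 13 more to hit its cap of 13 — 13 left.
Psych takes 3 more to reach its cap of 4 — 10 left.
Ling: +10 (room for 11) → 11. Pool exhausted.
Total = 90×4 + 120×13 + 20×11 = 2140.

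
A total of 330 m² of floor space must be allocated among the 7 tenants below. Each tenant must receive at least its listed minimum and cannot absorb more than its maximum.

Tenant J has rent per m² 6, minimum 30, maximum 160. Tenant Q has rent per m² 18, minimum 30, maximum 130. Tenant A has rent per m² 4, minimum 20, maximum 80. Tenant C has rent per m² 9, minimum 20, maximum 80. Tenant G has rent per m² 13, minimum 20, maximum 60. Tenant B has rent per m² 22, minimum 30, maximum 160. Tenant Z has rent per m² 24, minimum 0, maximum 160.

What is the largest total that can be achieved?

6180

Meeting every minimum uses 30+30+20+20+20+30+0 = 150 m², leaving 180.
Highest rent per m² first: Tenant Z 24 > Tenant B 22 > Tenant Q 18 > Tenant G 13 > Tenant C 9 > Tenant J 6 > Tenant A 4.
Tenant Z takes 160 more to reach its cap of 160 → 20 left.
Tenant B: +20 (room for 130) → 50. Pool exhausted.
Total = 6×30 + 18×30 + 4×20 + 9×20 + 13×20 + 22×50 + 24×160 = 6180.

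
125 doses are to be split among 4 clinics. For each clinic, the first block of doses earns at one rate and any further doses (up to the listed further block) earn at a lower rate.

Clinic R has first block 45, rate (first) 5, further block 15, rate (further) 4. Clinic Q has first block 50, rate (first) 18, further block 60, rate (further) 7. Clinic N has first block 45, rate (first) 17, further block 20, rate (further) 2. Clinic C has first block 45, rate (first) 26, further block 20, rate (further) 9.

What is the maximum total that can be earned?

Rank every tier by rate: Clinic C/tier1 26 > Clinic Q/tier1 18 > Clinic N/tier1 17 > Clinic C/tier2 9 > Clinic Q/tier2 7 > Clinic R/tier1 5 > Clinic R/tier2 4 > Clinic N/tier2 2.
Fill Clinic C tier1 block (45 at 26) ; 80 left.
Fill Clinic Q tier1 block (50 at 18) ; 30 left.
Clinic N/tier1: +30 of 45 at 17; pool empty.
Total = 26×45 + 18×50 + 17×30 = 2580.

2580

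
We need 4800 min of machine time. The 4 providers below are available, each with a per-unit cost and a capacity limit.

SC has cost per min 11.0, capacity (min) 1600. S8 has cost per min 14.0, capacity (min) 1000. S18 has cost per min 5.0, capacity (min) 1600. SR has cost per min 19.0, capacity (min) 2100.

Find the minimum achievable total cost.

Use providers in increasing cost order.
Take 1600 from S18 at 5.0 → need 3200 more.
SC at 11.0: take all 1600 min → 1600 still needed.
Take 1000 from S8 at 14.0 → need 600 more.
SR (19.0): take the remaining 600 → done.
Cost = 1600×5.0 + 1600×11.0 + 1000×14.0 + 600×19.0 = 51000.

51000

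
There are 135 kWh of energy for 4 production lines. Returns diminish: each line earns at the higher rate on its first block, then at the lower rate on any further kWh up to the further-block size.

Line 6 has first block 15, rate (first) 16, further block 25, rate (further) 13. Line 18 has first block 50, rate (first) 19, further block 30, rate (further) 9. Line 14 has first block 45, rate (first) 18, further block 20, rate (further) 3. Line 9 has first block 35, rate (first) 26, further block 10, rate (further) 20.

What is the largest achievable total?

2780

Rank every tier by rate: Line 9/T1 26 > Line 9/T2 20 > Line 18/T1 19 > Line 14/T1 18 > Line 6/T1 16 > Line 6/T2 13 > Line 18/T2 9 > Line 14/T2 3.
Line 9/T1 (26): +35 → 100 left.
Line 9 T2 at 20: fill all 10 → 90 left.
Fill Line 18 T1 block (50 at 19) → 40 left.
Line 14/T1: +40 of 45 at 18; pool empty.
Total = 26×35 + 20×10 + 19×50 + 18×40 = 2780.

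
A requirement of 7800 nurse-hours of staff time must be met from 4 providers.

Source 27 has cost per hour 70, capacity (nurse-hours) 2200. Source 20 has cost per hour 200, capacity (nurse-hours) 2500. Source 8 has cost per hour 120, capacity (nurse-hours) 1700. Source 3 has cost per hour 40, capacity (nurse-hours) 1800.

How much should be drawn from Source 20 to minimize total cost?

Use providers in increasing cost order.
Source 3 at 40: take all 1800 nurse-hours ; 6000 still needed.
Source 27 (70): use full 2200 ; 3800 nurse-hours to go.
Source 8 (120): use full 1700 ; 2100 nurse-hours to go.
Take 2100 from Source 20 at 200 to finish.

2100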